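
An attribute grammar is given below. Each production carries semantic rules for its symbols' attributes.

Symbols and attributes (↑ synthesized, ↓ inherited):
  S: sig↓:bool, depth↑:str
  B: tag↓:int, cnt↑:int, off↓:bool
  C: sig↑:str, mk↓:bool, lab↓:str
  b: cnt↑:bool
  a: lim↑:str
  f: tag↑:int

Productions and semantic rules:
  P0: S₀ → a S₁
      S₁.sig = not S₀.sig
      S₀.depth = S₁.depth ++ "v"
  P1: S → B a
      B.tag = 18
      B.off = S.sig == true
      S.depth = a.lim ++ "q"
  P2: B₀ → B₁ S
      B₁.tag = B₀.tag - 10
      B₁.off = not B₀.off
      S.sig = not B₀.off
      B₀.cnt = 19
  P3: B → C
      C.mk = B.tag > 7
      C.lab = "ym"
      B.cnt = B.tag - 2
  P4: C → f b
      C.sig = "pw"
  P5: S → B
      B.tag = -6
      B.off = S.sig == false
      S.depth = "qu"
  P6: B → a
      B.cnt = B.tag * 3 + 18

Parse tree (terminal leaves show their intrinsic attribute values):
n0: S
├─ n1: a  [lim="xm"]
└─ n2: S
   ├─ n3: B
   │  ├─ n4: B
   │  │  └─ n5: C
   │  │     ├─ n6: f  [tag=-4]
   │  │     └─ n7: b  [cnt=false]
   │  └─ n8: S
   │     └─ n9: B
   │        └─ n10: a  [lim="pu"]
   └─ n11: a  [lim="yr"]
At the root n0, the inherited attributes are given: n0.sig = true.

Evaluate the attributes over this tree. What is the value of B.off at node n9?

false

1. n0.sig = true  [given at root]
2. n1.lim = "xm"  [terminal]
3. n2.sig = false  [not S₀.sig]
4. n3.tag = 18  [18]
5. n3.off = false  [S.sig == true]
6. n4.tag = 8  [B₀.tag - 10]
7. n4.off = true  [not B₀.off]
8. n5.mk = true  [B.tag > 7]
9. n5.lab = "ym"  ["ym"]
10. n6.tag = -4  [terminal]
11. n7.cnt = false  [terminal]
12. n5.sig = "pw"  ["pw"]
13. n4.cnt = 6  [B.tag - 2]
14. n8.sig = true  [not B₀.off]
15. n9.tag = -6  [-6]
16. n9.off = false  [S.sig == false]
17. n10.lim = "pu"  [terminal]
18. n9.cnt = 0  [B.tag * 3 + 18]
19. n8.depth = "qu"  ["qu"]
20. n3.cnt = 19  [19]
21. n11.lim = "yr"  [terminal]
22. n2.depth = "yrq"  [a.lim ++ "q"]
23. n0.depth = "yrqv"  [S₁.depth ++ "v"]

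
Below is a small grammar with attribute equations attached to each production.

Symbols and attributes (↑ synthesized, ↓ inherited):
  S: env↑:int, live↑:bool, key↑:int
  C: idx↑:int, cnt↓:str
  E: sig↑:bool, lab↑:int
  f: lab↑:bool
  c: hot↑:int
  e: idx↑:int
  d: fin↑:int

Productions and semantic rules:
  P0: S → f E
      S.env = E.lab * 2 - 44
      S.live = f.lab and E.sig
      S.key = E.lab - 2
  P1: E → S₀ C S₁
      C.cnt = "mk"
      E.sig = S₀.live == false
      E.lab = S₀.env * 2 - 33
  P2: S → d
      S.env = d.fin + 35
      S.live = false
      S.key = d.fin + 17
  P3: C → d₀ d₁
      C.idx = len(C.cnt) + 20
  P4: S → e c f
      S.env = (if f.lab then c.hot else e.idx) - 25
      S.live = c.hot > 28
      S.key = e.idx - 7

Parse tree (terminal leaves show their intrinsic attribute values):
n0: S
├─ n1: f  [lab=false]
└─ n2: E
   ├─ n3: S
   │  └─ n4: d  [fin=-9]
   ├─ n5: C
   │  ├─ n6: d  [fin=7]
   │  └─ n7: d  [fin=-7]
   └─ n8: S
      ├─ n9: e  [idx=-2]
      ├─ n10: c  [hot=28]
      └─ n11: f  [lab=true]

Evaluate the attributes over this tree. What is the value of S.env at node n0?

1. n1.lab = false  [terminal]
2. n4.fin = -9  [terminal]
3. n3.env = 26  [d.fin + 35]
4. n3.live = false  [false]
5. n3.key = 8  [d.fin + 17]
6. n5.cnt = "mk"  ["mk"]
7. n6.fin = 7  [terminal]
8. n7.fin = -7  [terminal]
9. n5.idx = 22  [len(C.cnt) + 20]
10. n9.idx = -2  [terminal]
11. n10.hot = 28  [terminal]
12. n11.lab = true  [terminal]
13. n8.env = 3  [(if f.lab then c.hot else e.idx) - 25]
14. n8.live = false  [c.hot > 28]
15. n8.key = -9  [e.idx - 7]
16. n2.sig = true  [S₀.live == false]
17. n2.lab = 19  [S₀.env * 2 - 33]
18. n0.env = -6  [E.lab * 2 - 44]
19. n0.live = false  [f.lab and E.sig]
20. n0.key = 17  [E.lab - 2]

-6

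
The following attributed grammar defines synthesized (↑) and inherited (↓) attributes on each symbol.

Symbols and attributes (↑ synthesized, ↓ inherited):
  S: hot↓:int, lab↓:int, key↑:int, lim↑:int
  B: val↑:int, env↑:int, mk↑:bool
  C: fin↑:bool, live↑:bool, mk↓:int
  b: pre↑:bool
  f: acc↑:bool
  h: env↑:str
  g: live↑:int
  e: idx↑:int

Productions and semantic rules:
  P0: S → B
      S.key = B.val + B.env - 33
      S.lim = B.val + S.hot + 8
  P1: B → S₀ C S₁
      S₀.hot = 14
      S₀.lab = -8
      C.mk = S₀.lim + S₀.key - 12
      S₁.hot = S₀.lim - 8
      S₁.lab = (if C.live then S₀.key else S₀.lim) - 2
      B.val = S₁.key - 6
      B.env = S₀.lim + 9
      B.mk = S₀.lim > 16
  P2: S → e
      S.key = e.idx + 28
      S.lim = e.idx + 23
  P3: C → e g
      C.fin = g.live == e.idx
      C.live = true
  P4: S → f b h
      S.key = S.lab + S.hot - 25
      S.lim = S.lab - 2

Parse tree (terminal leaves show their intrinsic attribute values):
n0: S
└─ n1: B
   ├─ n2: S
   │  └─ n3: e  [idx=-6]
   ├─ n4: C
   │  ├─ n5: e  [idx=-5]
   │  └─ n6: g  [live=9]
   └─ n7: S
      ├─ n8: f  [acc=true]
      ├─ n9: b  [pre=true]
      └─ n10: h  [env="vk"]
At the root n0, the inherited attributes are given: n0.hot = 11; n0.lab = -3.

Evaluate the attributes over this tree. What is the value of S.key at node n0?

-9

1. n0.hot = 11  [given at root]
2. n0.lab = -3  [given at root]
3. n2.hot = 14  [14]
4. n2.lab = -8  [-8]
5. n3.idx = -6  [terminal]
6. n2.key = 22  [e.idx + 28]
7. n2.lim = 17  [e.idx + 23]
8. n4.mk = 27  [S₀.lim + S₀.key - 12]
9. n5.idx = -5  [terminal]
10. n6.live = 9  [terminal]
11. n4.fin = false  [g.live == e.idx]
12. n4.live = true  [true]
13. n7.hot = 9  [S₀.lim - 8]
14. n7.lab = 20  [(if C.live then S₀.key else S₀.lim) - 2]
15. n8.acc = true  [terminal]
16. n9.pre = true  [terminal]
17. n10.env = "vk"  [terminal]
18. n7.key = 4  [S.lab + S.hot - 25]
19. n7.lim = 18  [S.lab - 2]
20. n1.val = -2  [S₁.key - 6]
21. n1.env = 26  [S₀.lim + 9]
22. n1.mk = true  [S₀.lim > 16]
23. n0.key = -9  [B.val + B.env - 33]
24. n0.lim = 17  [B.val + S.hot + 8]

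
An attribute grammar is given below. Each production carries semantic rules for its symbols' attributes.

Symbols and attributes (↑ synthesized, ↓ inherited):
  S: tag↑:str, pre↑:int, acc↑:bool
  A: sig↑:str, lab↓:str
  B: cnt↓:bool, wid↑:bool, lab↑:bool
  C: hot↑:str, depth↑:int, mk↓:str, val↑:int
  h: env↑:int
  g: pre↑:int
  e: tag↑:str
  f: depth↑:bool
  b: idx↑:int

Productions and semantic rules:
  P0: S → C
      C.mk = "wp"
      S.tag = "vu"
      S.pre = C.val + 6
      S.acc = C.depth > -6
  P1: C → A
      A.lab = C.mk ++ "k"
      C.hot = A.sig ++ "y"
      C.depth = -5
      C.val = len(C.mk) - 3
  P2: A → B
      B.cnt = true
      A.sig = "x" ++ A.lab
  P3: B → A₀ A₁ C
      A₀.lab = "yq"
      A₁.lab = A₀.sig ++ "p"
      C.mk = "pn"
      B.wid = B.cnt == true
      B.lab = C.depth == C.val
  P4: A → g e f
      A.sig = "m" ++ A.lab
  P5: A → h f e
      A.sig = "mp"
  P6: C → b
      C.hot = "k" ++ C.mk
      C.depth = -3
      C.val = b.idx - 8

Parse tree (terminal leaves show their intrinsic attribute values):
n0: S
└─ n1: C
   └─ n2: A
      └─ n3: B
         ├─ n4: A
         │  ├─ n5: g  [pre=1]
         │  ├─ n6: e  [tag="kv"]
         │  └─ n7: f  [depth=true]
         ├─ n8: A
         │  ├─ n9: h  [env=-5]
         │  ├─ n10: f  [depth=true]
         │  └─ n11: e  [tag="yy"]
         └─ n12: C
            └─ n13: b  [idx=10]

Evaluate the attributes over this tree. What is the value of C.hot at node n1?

"xwpky"

1. n1.mk = "wp"  ["wp"]
2. n2.lab = "wpk"  [C.mk ++ "k"]
3. n3.cnt = true  [true]
4. n4.lab = "yq"  ["yq"]
5. n5.pre = 1  [terminal]
6. n6.tag = "kv"  [terminal]
7. n7.depth = true  [terminal]
8. n4.sig = "myq"  ["m" ++ A.lab]
9. n8.lab = "myqp"  [A₀.sig ++ "p"]
10. n9.env = -5  [terminal]
11. n10.depth = true  [terminal]
12. n11.tag = "yy"  [terminal]
13. n8.sig = "mp"  ["mp"]
14. n12.mk = "pn"  ["pn"]
15. n13.idx = 10  [terminal]
16. n12.hot = "kpn"  ["k" ++ C.mk]
17. n12.depth = -3  [-3]
18. n12.val = 2  [b.idx - 8]
19. n3.wid = true  [B.cnt == true]
20. n3.lab = false  [C.depth == C.val]
21. n2.sig = "xwpk"  ["x" ++ A.lab]
22. n1.hot = "xwpky"  [A.sig ++ "y"]
23. n1.depth = -5  [-5]
24. n1.val = -1  [len(C.mk) - 3]
25. n0.tag = "vu"  ["vu"]
26. n0.pre = 5  [C.val + 6]
27. n0.acc = true  [C.depth > -6]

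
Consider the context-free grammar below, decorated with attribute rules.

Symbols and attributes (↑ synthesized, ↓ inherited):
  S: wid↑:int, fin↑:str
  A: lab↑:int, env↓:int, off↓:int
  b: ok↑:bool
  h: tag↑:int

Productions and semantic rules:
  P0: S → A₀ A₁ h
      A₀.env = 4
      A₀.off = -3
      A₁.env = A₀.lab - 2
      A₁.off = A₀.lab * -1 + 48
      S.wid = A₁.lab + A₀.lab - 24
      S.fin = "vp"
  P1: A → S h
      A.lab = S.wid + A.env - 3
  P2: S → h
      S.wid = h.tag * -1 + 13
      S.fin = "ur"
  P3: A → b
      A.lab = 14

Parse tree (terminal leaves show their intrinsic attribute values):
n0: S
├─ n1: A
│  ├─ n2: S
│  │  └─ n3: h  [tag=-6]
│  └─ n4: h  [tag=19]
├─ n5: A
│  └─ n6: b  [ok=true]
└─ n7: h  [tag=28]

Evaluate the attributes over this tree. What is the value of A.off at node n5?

1. n1.env = 4  [4]
2. n1.off = -3  [-3]
3. n3.tag = -6  [terminal]
4. n2.wid = 19  [h.tag * -1 + 13]
5. n2.fin = "ur"  ["ur"]
6. n4.tag = 19  [terminal]
7. n1.lab = 20  [S.wid + A.env - 3]
8. n5.env = 18  [A₀.lab - 2]
9. n5.off = 28  [A₀.lab * -1 + 48]
10. n6.ok = true  [terminal]
11. n5.lab = 14  [14]
12. n7.tag = 28  [terminal]
13. n0.wid = 10  [A₁.lab + A₀.lab - 24]
14. n0.fin = "vp"  ["vp"]

28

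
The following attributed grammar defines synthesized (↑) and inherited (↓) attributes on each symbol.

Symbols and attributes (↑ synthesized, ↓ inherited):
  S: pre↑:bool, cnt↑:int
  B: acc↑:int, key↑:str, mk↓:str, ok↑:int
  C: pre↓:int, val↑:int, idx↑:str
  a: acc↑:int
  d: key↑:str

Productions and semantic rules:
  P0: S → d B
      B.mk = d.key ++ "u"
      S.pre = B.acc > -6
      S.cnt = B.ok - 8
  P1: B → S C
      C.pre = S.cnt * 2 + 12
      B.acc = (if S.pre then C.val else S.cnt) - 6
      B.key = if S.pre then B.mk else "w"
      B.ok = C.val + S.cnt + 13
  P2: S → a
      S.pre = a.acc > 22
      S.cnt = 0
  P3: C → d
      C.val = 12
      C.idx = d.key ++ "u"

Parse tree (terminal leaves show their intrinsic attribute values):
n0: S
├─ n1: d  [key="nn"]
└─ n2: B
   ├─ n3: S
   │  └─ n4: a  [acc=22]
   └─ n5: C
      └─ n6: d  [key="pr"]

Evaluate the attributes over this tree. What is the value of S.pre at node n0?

1. n1.key = "nn"  [terminal]
2. n2.mk = "nnu"  [d.key ++ "u"]
3. n4.acc = 22  [terminal]
4. n3.pre = false  [a.acc > 22]
5. n3.cnt = 0  [0]
6. n5.pre = 12  [S.cnt * 2 + 12]
7. n6.key = "pr"  [terminal]
8. n5.val = 12  [12]
9. n5.idx = "pru"  [d.key ++ "u"]
10. n2.acc = -6  [(if S.pre then C.val else S.cnt) - 6]
11. n2.key = "w"  [if S.pre then B.mk else "w"]
12. n2.ok = 25  [C.val + S.cnt + 13]
13. n0.pre = false  [B.acc > -6]
14. n0.cnt = 17  [B.ok - 8]

false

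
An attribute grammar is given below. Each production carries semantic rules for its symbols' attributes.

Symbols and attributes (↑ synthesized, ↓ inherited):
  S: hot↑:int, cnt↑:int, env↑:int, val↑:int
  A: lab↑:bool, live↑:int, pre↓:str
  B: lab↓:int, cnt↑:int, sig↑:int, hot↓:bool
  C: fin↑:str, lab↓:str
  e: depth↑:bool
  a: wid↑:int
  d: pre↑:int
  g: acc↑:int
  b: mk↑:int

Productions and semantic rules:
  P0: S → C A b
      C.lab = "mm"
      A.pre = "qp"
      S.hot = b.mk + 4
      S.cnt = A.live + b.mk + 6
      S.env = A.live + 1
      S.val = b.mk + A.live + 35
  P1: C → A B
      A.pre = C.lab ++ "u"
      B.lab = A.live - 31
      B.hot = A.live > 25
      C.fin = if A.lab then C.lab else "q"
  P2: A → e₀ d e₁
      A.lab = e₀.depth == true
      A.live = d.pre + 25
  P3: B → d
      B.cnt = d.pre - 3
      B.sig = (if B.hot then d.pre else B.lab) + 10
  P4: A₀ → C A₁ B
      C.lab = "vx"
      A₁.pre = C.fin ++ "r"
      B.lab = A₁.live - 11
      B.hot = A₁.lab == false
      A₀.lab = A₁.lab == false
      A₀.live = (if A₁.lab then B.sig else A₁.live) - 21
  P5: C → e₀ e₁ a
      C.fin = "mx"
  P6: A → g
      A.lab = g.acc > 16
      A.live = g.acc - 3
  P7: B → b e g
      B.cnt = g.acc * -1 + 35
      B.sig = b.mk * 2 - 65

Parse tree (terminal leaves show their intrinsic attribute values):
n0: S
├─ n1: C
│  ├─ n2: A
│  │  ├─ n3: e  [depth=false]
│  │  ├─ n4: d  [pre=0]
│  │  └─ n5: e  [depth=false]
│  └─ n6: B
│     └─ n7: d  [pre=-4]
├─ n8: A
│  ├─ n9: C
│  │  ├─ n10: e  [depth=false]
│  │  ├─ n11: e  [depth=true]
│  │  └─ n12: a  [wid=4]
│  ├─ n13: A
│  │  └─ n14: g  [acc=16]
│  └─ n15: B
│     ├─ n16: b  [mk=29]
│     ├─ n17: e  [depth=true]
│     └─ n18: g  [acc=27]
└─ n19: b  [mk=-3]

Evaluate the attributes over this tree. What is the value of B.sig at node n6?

4

1. n1.lab = "mm"  ["mm"]
2. n2.pre = "mmu"  [C.lab ++ "u"]
3. n3.depth = false  [terminal]
4. n4.pre = 0  [terminal]
5. n5.depth = false  [terminal]
6. n2.lab = false  [e₀.depth == true]
7. n2.live = 25  [d.pre + 25]
8. n6.lab = -6  [A.live - 31]
9. n6.hot = false  [A.live > 25]
10. n7.pre = -4  [terminal]
11. n6.cnt = -7  [d.pre - 3]
12. n6.sig = 4  [(if B.hot then d.pre else B.lab) + 10]
13. n1.fin = "q"  [if A.lab then C.lab else "q"]
14. n8.pre = "qp"  ["qp"]
15. n9.lab = "vx"  ["vx"]
16. n10.depth = false  [terminal]
17. n11.depth = true  [terminal]
18. n12.wid = 4  [terminal]
19. n9.fin = "mx"  ["mx"]
20. n13.pre = "mxr"  [C.fin ++ "r"]
21. n14.acc = 16  [terminal]
22. n13.lab = false  [g.acc > 16]
23. n13.live = 13  [g.acc - 3]
24. n15.lab = 2  [A₁.live - 11]
25. n15.hot = true  [A₁.lab == false]
26. n16.mk = 29  [terminal]
27. n17.depth = true  [terminal]
28. n18.acc = 27  [terminal]
29. n15.cnt = 8  [g.acc * -1 + 35]
30. n15.sig = -7  [b.mk * 2 - 65]
31. n8.lab = true  [A₁.lab == false]
32. n8.live = -8  [(if A₁.lab then B.sig else A₁.live) - 21]
33. n19.mk = -3  [terminal]
34. n0.hot = 1  [b.mk + 4]
35. n0.cnt = -5  [A.live + b.mk + 6]
36. n0.env = -7  [A.live + 1]
37. n0.val = 24  [b.mk + A.live + 35]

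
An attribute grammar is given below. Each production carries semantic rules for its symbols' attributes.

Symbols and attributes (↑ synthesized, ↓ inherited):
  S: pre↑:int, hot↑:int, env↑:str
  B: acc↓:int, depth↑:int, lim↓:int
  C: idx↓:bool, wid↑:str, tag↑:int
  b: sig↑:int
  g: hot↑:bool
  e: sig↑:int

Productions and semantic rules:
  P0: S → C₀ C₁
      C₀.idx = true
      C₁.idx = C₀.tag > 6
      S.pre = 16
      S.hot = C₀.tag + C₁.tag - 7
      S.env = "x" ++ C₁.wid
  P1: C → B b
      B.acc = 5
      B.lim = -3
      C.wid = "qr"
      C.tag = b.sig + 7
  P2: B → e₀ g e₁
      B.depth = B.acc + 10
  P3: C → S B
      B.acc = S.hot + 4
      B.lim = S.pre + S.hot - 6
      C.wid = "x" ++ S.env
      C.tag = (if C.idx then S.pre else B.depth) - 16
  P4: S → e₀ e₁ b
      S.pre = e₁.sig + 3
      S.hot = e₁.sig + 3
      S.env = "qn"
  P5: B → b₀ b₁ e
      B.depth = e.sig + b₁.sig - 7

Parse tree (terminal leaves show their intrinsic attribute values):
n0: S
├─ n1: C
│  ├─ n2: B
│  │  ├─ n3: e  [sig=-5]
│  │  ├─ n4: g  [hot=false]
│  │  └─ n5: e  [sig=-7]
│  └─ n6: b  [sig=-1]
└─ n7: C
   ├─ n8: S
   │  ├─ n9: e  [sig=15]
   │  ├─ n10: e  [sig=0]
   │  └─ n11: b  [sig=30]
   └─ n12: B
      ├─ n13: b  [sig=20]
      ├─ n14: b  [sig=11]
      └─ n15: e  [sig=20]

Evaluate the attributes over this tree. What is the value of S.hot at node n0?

7

1. n1.idx = true  [true]
2. n2.acc = 5  [5]
3. n2.lim = -3  [-3]
4. n3.sig = -5  [terminal]
5. n4.hot = false  [terminal]
6. n5.sig = -7  [terminal]
7. n2.depth = 15  [B.acc + 10]
8. n6.sig = -1  [terminal]
9. n1.wid = "qr"  ["qr"]
10. n1.tag = 6  [b.sig + 7]
11. n7.idx = false  [C₀.tag > 6]
12. n9.sig = 15  [terminal]
13. n10.sig = 0  [terminal]
14. n11.sig = 30  [terminal]
15. n8.pre = 3  [e₁.sig + 3]
16. n8.hot = 3  [e₁.sig + 3]
17. n8.env = "qn"  ["qn"]
18. n12.acc = 7  [S.hot + 4]
19. n12.lim = 0  [S.pre + S.hot - 6]
20. n13.sig = 20  [terminal]
21. n14.sig = 11  [terminal]
22. n15.sig = 20  [terminal]
23. n12.depth = 24  [e.sig + b₁.sig - 7]
24. n7.wid = "xqn"  ["x" ++ S.env]
25. n7.tag = 8  [(if C.idx then S.pre else B.depth) - 16]
26. n0.pre = 16  [16]
27. n0.hot = 7  [C₀.tag + C₁.tag - 7]
28. n0.env = "xxqn"  ["x" ++ C₁.wid]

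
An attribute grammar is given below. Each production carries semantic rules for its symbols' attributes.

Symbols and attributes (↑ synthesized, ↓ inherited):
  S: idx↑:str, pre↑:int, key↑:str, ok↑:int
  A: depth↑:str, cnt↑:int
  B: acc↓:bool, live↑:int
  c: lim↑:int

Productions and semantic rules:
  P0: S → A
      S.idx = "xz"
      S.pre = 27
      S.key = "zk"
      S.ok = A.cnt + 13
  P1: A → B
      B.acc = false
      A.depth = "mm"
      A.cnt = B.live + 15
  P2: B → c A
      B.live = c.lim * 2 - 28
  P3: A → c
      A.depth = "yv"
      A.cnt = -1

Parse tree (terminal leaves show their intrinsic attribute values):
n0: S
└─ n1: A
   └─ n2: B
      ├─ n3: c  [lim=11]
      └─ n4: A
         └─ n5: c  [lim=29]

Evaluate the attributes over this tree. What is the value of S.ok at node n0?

1. n2.acc = false  [false]
2. n3.lim = 11  [terminal]
3. n5.lim = 29  [terminal]
4. n4.depth = "yv"  ["yv"]
5. n4.cnt = -1  [-1]
6. n2.live = -6  [c.lim * 2 - 28]
7. n1.depth = "mm"  ["mm"]
8. n1.cnt = 9  [B.live + 15]
9. n0.idx = "xz"  ["xz"]
10. n0.pre = 27  [27]
11. n0.key = "zk"  ["zk"]
12. n0.ok = 22  [A.cnt + 13]

22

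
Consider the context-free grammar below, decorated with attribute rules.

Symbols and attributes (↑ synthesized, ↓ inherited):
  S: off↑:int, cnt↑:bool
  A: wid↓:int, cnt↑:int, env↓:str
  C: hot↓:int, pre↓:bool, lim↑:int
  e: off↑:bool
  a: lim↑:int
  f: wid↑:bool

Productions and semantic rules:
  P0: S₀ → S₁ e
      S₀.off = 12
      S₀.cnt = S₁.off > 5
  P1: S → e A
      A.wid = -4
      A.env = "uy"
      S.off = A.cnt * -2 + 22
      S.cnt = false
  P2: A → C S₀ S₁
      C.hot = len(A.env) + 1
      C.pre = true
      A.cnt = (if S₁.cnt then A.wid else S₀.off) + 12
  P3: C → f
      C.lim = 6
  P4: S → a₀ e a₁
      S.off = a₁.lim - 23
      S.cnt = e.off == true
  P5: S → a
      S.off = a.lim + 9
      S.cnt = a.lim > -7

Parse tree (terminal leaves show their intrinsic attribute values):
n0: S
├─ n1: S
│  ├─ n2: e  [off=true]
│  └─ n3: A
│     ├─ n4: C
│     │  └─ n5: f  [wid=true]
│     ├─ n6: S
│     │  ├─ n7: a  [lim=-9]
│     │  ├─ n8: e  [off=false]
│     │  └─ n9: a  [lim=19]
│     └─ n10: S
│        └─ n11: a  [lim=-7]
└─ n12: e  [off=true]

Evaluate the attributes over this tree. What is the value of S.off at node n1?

6

1. n2.off = true  [terminal]
2. n3.wid = -4  [-4]
3. n3.env = "uy"  ["uy"]
4. n4.hot = 3  [len(A.env) + 1]
5. n4.pre = true  [true]
6. n5.wid = true  [terminal]
7. n4.lim = 6  [6]
8. n7.lim = -9  [terminal]
9. n8.off = false  [terminal]
10. n9.lim = 19  [terminal]
11. n6.off = -4  [a₁.lim - 23]
12. n6.cnt = false  [e.off == true]
13. n11.lim = -7  [terminal]
14. n10.off = 2  [a.lim + 9]
15. n10.cnt = false  [a.lim > -7]
16. n3.cnt = 8  [(if S₁.cnt then A.wid else S₀.off) + 12]
17. n1.off = 6  [A.cnt * -2 + 22]
18. n1.cnt = false  [false]
19. n12.off = true  [terminal]
20. n0.off = 12  [12]
21. n0.cnt = true  [S₁.off > 5]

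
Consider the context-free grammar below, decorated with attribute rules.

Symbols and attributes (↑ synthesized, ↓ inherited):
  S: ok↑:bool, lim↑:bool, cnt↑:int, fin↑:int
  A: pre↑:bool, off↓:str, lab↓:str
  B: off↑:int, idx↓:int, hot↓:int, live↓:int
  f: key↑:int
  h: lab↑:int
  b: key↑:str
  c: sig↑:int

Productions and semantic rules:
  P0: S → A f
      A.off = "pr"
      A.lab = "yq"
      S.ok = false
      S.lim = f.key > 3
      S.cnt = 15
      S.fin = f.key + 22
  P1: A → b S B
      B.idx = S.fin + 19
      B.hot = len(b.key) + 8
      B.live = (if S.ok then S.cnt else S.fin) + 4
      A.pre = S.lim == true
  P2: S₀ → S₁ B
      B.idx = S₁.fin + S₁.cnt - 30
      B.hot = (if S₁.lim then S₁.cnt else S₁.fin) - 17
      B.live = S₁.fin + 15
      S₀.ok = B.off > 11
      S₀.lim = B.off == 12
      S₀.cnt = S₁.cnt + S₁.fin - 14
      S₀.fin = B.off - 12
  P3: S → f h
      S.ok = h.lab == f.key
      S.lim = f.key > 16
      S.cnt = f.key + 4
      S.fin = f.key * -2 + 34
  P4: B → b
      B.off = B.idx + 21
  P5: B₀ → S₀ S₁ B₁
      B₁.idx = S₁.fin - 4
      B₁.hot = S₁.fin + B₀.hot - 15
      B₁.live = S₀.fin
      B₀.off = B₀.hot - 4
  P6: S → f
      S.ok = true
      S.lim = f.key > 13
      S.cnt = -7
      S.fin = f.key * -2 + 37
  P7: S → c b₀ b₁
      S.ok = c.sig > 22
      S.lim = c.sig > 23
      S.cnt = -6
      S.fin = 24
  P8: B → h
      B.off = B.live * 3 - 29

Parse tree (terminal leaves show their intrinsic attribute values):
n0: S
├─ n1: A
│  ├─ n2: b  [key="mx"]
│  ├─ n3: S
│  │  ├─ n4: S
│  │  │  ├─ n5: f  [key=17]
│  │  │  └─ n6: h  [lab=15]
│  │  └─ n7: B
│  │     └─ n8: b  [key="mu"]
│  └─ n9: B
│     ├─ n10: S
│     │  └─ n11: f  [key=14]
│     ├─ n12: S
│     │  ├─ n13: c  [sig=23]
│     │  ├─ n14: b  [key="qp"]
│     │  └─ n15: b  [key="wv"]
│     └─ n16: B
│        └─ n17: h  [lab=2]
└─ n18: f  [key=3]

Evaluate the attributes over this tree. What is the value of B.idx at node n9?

1. n1.off = "pr"  ["pr"]
2. n1.lab = "yq"  ["yq"]
3. n2.key = "mx"  [terminal]
4. n5.key = 17  [terminal]
5. n6.lab = 15  [terminal]
6. n4.ok = false  [h.lab == f.key]
7. n4.lim = true  [f.key > 16]
8. n4.cnt = 21  [f.key + 4]
9. n4.fin = 0  [f.key * -2 + 34]
10. n7.idx = -9  [S₁.fin + S₁.cnt - 30]
11. n7.hot = 4  [(if S₁.lim then S₁.cnt else S₁.fin) - 17]
12. n7.live = 15  [S₁.fin + 15]
13. n8.key = "mu"  [terminal]
14. n7.off = 12  [B.idx + 21]
15. n3.ok = true  [B.off > 11]
16. n3.lim = true  [B.off == 12]
17. n3.cnt = 7  [S₁.cnt + S₁.fin - 14]
18. n3.fin = 0  [B.off - 12]
19. n9.idx = 19  [S.fin + 19]
20. n9.hot = 10  [len(b.key) + 8]
21. n9.live = 11  [(if S.ok then S.cnt else S.fin) + 4]
22. n11.key = 14  [terminal]
23. n10.ok = true  [true]
24. n10.lim = true  [f.key > 13]
25. n10.cnt = -7  [-7]
26. n10.fin = 9  [f.key * -2 + 37]
27. n13.sig = 23  [terminal]
28. n14.key = "qp"  [terminal]
29. n15.key = "wv"  [terminal]
30. n12.ok = true  [c.sig > 22]
31. n12.lim = false  [c.sig > 23]
32. n12.cnt = -6  [-6]
33. n12.fin = 24  [24]
34. n16.idx = 20  [S₁.fin - 4]
35. n16.hot = 19  [S₁.fin + B₀.hot - 15]
36. n16.live = 9  [S₀.fin]
37. n17.lab = 2  [terminal]
38. n16.off = -2  [B.live * 3 - 29]
39. n9.off = 6  [B₀.hot - 4]
40. n1.pre = true  [S.lim == true]
41. n18.key = 3  [terminal]
42. n0.ok = false  [false]
43. n0.lim = false  [f.key > 3]
44. n0.cnt = 15  [15]
45. n0.fin = 25  [f.key + 22]

19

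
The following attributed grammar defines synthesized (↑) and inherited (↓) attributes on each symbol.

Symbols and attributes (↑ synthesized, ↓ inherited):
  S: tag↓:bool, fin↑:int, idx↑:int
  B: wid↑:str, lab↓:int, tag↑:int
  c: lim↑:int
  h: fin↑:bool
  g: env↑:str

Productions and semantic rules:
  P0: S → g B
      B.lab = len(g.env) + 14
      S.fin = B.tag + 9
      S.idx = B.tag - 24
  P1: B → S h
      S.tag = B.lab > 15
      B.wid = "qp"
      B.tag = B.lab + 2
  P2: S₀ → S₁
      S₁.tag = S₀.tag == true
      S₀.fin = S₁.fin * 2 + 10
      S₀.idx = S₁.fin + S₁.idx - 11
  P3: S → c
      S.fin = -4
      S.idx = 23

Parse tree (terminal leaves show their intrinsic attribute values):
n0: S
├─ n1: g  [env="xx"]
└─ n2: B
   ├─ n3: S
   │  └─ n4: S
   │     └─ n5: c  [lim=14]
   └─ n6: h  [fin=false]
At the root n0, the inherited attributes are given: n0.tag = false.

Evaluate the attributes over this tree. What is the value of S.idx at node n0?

-6

1. n0.tag = false  [given at root]
2. n1.env = "xx"  [terminal]
3. n2.lab = 16  [len(g.env) + 14]
4. n3.tag = true  [B.lab > 15]
5. n4.tag = true  [S₀.tag == true]
6. n5.lim = 14  [terminal]
7. n4.fin = -4  [-4]
8. n4.idx = 23  [23]
9. n3.fin = 2  [S₁.fin * 2 + 10]
10. n3.idx = 8  [S₁.fin + S₁.idx - 11]
11. n6.fin = false  [terminal]
12. n2.wid = "qp"  ["qp"]
13. n2.tag = 18  [B.lab + 2]
14. n0.fin = 27  [B.tag + 9]
15. n0.idx = -6  [B.tag - 24]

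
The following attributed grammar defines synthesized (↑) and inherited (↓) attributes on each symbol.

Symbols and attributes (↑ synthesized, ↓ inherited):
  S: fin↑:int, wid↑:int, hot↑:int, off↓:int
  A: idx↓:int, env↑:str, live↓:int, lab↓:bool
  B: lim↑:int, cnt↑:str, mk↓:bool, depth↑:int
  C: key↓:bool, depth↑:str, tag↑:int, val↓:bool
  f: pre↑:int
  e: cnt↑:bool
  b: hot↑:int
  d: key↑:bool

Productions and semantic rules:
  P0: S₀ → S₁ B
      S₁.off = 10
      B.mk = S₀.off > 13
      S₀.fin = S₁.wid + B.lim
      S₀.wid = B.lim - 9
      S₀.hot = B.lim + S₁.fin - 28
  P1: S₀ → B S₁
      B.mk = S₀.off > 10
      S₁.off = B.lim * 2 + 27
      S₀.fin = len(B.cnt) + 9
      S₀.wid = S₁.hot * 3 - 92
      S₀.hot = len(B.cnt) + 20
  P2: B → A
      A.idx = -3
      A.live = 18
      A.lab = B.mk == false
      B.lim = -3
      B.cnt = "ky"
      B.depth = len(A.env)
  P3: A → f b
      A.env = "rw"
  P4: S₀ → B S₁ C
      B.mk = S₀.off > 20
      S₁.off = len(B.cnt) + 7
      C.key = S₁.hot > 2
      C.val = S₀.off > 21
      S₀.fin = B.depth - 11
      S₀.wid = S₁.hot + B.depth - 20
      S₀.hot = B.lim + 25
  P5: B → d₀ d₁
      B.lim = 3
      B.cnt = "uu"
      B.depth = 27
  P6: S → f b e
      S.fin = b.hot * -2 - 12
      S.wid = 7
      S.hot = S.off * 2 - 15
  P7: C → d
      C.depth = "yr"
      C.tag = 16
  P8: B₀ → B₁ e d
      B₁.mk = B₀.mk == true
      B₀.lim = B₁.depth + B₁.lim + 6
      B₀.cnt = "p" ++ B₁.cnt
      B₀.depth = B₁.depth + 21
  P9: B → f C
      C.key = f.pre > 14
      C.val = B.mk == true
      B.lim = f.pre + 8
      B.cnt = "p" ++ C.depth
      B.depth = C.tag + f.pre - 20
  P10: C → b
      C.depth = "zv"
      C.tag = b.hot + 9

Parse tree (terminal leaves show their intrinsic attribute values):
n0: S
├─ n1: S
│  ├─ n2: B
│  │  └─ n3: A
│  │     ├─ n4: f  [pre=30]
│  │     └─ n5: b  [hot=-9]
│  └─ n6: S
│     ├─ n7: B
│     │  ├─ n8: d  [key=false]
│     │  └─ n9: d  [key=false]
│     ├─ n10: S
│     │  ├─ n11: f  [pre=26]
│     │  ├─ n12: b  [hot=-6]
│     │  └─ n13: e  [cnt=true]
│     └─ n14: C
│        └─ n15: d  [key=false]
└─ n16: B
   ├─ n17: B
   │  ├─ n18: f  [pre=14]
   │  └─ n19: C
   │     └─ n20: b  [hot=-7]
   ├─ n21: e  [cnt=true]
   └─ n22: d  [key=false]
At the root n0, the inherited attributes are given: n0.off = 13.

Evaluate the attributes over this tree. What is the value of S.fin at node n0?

16

1. n0.off = 13  [given at root]
2. n1.off = 10  [10]
3. n2.mk = false  [S₀.off > 10]
4. n3.idx = -3  [-3]
5. n3.live = 18  [18]
6. n3.lab = true  [B.mk == false]
7. n4.pre = 30  [terminal]
8. n5.hot = -9  [terminal]
9. n3.env = "rw"  ["rw"]
10. n2.lim = -3  [-3]
11. n2.cnt = "ky"  ["ky"]
12. n2.depth = 2  [len(A.env)]
13. n6.off = 21  [B.lim * 2 + 27]
14. n7.mk = true  [S₀.off > 20]
15. n8.key = false  [terminal]
16. n9.key = false  [terminal]
17. n7.lim = 3  [3]
18. n7.cnt = "uu"  ["uu"]
19. n7.depth = 27  [27]
20. n10.off = 9  [len(B.cnt) + 7]
21. n11.pre = 26  [terminal]
22. n12.hot = -6  [terminal]
23. n13.cnt = true  [terminal]
24. n10.fin = 0  [b.hot * -2 - 12]
25. n10.wid = 7  [7]
26. n10.hot = 3  [S.off * 2 - 15]
27. n14.key = true  [S₁.hot > 2]
28. n14.val = false  [S₀.off > 21]
29. n15.key = false  [terminal]
30. n14.depth = "yr"  ["yr"]
31. n14.tag = 16  [16]
32. n6.fin = 16  [B.depth - 11]
33. n6.wid = 10  [S₁.hot + B.depth - 20]
34. n6.hot = 28  [B.lim + 25]
35. n1.fin = 11  [len(B.cnt) + 9]
36. n1.wid = -8  [S₁.hot * 3 - 92]
37. n1.hot = 22  [len(B.cnt) + 20]
38. n16.mk = false  [S₀.off > 13]
39. n17.mk = false  [B₀.mk == true]
40. n18.pre = 14  [terminal]
41. n19.key = false  [f.pre > 14]
42. n19.val = false  [B.mk == true]
43. n20.hot = -7  [terminal]
44. n19.depth = "zv"  ["zv"]
45. n19.tag = 2  [b.hot + 9]
46. n17.lim = 22  [f.pre + 8]
47. n17.cnt = "pzv"  ["p" ++ C.depth]
48. n17.depth = -4  [C.tag + f.pre - 20]
49. n21.cnt = true  [terminal]
50. n22.key = false  [terminal]
51. n16.lim = 24  [B₁.depth + B₁.lim + 6]
52. n16.cnt = "ppzv"  ["p" ++ B₁.cnt]
53. n16.depth = 17  [B₁.depth + 21]
54. n0.fin = 16  [S₁.wid + B.lim]
55. n0.wid = 15  [B.lim - 9]
56. n0.hot = 7  [B.lim + S₁.fin - 28]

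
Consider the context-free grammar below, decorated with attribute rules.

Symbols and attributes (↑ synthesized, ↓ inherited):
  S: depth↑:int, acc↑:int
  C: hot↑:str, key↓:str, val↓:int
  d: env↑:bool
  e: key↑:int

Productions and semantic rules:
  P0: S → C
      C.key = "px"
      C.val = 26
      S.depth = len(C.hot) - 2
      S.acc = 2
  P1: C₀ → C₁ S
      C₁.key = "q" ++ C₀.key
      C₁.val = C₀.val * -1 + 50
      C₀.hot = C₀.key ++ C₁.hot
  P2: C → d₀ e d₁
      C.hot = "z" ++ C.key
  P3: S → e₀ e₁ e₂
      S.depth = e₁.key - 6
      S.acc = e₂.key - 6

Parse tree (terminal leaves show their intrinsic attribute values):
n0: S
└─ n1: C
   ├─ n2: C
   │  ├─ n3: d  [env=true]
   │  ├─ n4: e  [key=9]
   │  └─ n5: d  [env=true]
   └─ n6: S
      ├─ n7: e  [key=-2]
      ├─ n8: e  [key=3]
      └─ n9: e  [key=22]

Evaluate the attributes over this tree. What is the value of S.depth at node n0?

1. n1.key = "px"  ["px"]
2. n1.val = 26  [26]
3. n2.key = "qpx"  ["q" ++ C₀.key]
4. n2.val = 24  [C₀.val * -1 + 50]
5. n3.env = true  [terminal]
6. n4.key = 9  [terminal]
7. n5.env = true  [terminal]
8. n2.hot = "zqpx"  ["z" ++ C.key]
9. n7.key = -2  [terminal]
10. n8.key = 3  [terminal]
11. n9.key = 22  [terminal]
12. n6.depth = -3  [e₁.key - 6]
13. n6.acc = 16  [e₂.key - 6]
14. n1.hot = "pxzqpx"  [C₀.key ++ C₁.hot]
15. n0.depth = 4  [len(C.hot) - 2]
16. n0.acc = 2  [2]

4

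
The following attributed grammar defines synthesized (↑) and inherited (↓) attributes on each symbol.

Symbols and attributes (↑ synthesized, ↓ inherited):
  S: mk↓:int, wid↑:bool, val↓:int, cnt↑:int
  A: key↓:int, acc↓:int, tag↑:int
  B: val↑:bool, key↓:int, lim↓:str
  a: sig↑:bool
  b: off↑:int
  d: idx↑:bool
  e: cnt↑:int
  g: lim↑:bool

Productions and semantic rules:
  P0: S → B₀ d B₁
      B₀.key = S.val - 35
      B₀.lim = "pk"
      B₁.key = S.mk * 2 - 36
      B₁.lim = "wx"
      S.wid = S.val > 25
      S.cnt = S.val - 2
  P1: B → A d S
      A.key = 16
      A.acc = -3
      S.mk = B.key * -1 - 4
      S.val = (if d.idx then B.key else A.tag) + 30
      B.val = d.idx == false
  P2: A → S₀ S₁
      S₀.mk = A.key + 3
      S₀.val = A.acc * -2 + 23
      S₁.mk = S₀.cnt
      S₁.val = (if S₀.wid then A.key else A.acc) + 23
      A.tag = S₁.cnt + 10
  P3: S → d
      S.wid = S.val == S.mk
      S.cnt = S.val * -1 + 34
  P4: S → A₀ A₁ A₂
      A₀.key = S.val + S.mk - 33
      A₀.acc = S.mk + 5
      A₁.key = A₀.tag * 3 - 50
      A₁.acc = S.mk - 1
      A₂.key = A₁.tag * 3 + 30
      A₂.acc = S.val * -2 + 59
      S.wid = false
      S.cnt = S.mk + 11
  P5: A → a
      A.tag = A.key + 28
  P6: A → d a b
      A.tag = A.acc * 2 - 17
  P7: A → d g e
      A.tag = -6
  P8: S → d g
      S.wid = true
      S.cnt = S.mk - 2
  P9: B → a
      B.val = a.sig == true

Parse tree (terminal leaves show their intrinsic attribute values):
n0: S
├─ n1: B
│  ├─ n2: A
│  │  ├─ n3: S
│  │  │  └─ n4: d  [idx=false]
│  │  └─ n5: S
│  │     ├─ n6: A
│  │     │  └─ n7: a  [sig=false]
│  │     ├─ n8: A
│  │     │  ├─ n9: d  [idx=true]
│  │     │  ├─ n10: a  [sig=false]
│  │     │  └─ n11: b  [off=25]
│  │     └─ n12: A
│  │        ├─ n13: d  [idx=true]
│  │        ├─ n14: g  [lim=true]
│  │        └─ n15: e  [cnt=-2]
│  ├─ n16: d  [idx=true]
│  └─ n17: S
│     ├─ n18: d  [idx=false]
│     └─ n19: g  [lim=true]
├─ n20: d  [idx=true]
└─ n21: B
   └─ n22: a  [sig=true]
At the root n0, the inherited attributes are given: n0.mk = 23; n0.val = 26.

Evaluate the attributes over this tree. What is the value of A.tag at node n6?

1. n0.mk = 23  [given at root]
2. n0.val = 26  [given at root]
3. n1.key = -9  [S.val - 35]
4. n1.lim = "pk"  ["pk"]
5. n2.key = 16  [16]
6. n2.acc = -3  [-3]
7. n3.mk = 19  [A.key + 3]
8. n3.val = 29  [A.acc * -2 + 23]
9. n4.idx = false  [terminal]
10. n3.wid = false  [S.val == S.mk]
11. n3.cnt = 5  [S.val * -1 + 34]
12. n5.mk = 5  [S₀.cnt]
13. n5.val = 20  [(if S₀.wid then A.key else A.acc) + 23]
14. n6.key = -8  [S.val + S.mk - 33]
15. n6.acc = 10  [S.mk + 5]
16. n7.sig = false  [terminal]
17. n6.tag = 20  [A.key + 28]
18. n8.key = 10  [A₀.tag * 3 - 50]
19. n8.acc = 4  [S.mk - 1]
20. n9.idx = true  [terminal]
21. n10.sig = false  [terminal]
22. n11.off = 25  [terminal]
23. n8.tag = -9  [A.acc * 2 - 17]
24. n12.key = 3  [A₁.tag * 3 + 30]
25. n12.acc = 19  [S.val * -2 + 59]
26. n13.idx = true  [terminal]
27. n14.lim = true  [terminal]
28. n15.cnt = -2  [terminal]
29. n12.tag = -6  [-6]
30. n5.wid = false  [false]
31. n5.cnt = 16  [S.mk + 11]
32. n2.tag = 26  [S₁.cnt + 10]
33. n16.idx = true  [terminal]
34. n17.mk = 5  [B.key * -1 - 4]
35. n17.val = 21  [(if d.idx then B.key else A.tag) + 30]
36. n18.idx = false  [terminal]
37. n19.lim = true  [terminal]
38. n17.wid = true  [true]
39. n17.cnt = 3  [S.mk - 2]
40. n1.val = false  [d.idx == false]
41. n20.idx = true  [terminal]
42. n21.key = 10  [S.mk * 2 - 36]
43. n21.lim = "wx"  ["wx"]
44. n22.sig = true  [terminal]
45. n21.val = true  [a.sig == true]
46. n0.wid = true  [S.val > 25]
47. n0.cnt = 24  [S.val - 2]

20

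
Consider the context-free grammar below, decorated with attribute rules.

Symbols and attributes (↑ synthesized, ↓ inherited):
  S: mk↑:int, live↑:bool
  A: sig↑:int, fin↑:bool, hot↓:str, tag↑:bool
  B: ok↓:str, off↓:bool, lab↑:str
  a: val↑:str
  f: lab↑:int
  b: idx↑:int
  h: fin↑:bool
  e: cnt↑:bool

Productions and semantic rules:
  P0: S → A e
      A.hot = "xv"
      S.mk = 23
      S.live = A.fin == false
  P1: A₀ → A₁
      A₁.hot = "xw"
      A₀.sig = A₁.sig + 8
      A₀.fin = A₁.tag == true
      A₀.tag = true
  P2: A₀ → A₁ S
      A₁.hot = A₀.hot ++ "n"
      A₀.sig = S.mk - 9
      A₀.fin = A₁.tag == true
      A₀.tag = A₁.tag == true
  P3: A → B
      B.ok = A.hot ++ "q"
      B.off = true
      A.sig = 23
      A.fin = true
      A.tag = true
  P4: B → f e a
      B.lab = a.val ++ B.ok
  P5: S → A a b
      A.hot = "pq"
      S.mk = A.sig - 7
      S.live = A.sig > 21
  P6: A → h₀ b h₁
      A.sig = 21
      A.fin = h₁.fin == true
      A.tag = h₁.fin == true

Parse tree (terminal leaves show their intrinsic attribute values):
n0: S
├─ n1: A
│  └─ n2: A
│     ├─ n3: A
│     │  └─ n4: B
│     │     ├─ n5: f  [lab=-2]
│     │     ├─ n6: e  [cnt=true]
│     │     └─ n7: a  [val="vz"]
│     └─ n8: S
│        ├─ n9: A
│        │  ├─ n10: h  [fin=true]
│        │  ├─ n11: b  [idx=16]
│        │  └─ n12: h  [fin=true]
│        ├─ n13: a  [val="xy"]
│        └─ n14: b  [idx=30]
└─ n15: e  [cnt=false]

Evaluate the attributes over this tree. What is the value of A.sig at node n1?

1. n1.hot = "xv"  ["xv"]
2. n2.hot = "xw"  ["xw"]
3. n3.hot = "xwn"  [A₀.hot ++ "n"]
4. n4.ok = "xwnq"  [A.hot ++ "q"]
5. n4.off = true  [true]
6. n5.lab = -2  [terminal]
7. n6.cnt = true  [terminal]
8. n7.val = "vz"  [terminal]
9. n4.lab = "vzxwnq"  [a.val ++ B.ok]
10. n3.sig = 23  [23]
11. n3.fin = true  [true]
12. n3.tag = true  [true]
13. n9.hot = "pq"  ["pq"]
14. n10.fin = true  [terminal]
15. n11.idx = 16  [terminal]
16. n12.fin = true  [terminal]
17. n9.sig = 21  [21]
18. n9.fin = true  [h₁.fin == true]
19. n9.tag = true  [h₁.fin == true]
20. n13.val = "xy"  [terminal]
21. n14.idx = 30  [terminal]
22. n8.mk = 14  [A.sig - 7]
23. n8.live = false  [A.sig > 21]
24. n2.sig = 5  [S.mk - 9]
25. n2.fin = true  [A₁.tag == true]
26. n2.tag = true  [A₁.tag == true]
27. n1.sig = 13  [A₁.sig + 8]
28. n1.fin = true  [A₁.tag == true]
29. n1.tag = true  [true]
30. n15.cnt = false  [terminal]
31. n0.mk = 23  [23]
32. n0.live = false  [A.fin == false]

13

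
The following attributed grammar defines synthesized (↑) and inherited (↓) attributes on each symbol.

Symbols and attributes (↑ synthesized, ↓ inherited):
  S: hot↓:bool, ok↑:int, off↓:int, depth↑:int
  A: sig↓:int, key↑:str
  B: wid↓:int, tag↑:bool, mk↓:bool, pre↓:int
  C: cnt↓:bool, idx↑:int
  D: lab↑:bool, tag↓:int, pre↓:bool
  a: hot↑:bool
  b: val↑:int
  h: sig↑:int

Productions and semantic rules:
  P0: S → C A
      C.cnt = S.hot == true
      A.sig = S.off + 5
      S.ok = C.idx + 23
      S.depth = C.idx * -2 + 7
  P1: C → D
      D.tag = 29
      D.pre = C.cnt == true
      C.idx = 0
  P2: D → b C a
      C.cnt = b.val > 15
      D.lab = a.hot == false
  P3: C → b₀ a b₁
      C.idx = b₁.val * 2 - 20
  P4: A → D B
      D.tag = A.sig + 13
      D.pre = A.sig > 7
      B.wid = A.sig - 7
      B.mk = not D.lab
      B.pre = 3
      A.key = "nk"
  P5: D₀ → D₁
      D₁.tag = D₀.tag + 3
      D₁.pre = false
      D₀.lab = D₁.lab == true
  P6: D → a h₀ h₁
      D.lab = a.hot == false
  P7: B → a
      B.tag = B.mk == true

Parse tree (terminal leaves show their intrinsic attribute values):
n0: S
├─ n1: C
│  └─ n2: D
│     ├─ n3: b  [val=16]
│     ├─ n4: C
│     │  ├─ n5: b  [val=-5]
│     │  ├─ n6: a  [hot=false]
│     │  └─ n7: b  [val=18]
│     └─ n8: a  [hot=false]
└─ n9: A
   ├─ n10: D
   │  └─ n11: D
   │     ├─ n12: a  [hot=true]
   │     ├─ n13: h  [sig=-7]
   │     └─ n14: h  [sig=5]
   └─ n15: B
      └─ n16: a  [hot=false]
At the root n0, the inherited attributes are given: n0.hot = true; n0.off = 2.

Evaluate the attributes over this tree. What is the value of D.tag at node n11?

1. n0.hot = true  [given at root]
2. n0.off = 2  [given at root]
3. n1.cnt = true  [S.hot == true]
4. n2.tag = 29  [29]
5. n2.pre = true  [C.cnt == true]
6. n3.val = 16  [terminal]
7. n4.cnt = true  [b.val > 15]
8. n5.val = -5  [terminal]
9. n6.hot = false  [terminal]
10. n7.val = 18  [terminal]
11. n4.idx = 16  [b₁.val * 2 - 20]
12. n8.hot = false  [terminal]
13. n2.lab = true  [a.hot == false]
14. n1.idx = 0  [0]
15. n9.sig = 7  [S.off + 5]
16. n10.tag = 20  [A.sig + 13]
17. n10.pre = false  [A.sig > 7]
18. n11.tag = 23  [D₀.tag + 3]
19. n11.pre = false  [false]
20. n12.hot = true  [terminal]
21. n13.sig = -7  [terminal]
22. n14.sig = 5  [terminal]
23. n11.lab = false  [a.hot == false]
24. n10.lab = false  [D₁.lab == true]
25. n15.wid = 0  [A.sig - 7]
26. n15.mk = true  [not D.lab]
27. n15.pre = 3  [3]
28. n16.hot = false  [terminal]
29. n15.tag = true  [B.mk == true]
30. n9.key = "nk"  ["nk"]
31. n0.ok = 23  [C.idx + 23]
32. n0.depth = 7  [C.idx * -2 + 7]

23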